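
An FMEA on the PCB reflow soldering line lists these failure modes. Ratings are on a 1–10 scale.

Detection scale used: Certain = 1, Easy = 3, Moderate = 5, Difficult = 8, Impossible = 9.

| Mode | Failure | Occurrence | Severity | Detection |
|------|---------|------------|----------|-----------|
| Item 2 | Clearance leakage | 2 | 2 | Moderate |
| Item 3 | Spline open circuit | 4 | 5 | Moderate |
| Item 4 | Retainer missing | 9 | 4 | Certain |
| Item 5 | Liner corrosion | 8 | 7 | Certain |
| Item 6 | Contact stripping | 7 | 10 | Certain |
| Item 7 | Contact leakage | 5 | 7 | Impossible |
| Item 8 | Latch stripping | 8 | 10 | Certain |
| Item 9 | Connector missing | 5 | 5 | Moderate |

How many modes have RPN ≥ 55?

6

RPN = Severity × Occurrence × Detection:
  Item 2: 2 × 2 × 5 = 20
  Item 3: 5 × 4 × 5 = 100
  Item 4: 4 × 9 × 1 = 36
  Item 5: 7 × 8 × 1 = 56
  Item 6: 10 × 7 × 1 = 70
  Item 7: 7 × 5 × 9 = 315
  Item 8: 10 × 8 × 1 = 80
  Item 9: 5 × 5 × 5 = 125
Modes with RPN ≥ 55: Item 3 (100), Item 5 (56), Item 6 (70), Item 7 (315), Item 8 (80), Item 9 (125) → 6.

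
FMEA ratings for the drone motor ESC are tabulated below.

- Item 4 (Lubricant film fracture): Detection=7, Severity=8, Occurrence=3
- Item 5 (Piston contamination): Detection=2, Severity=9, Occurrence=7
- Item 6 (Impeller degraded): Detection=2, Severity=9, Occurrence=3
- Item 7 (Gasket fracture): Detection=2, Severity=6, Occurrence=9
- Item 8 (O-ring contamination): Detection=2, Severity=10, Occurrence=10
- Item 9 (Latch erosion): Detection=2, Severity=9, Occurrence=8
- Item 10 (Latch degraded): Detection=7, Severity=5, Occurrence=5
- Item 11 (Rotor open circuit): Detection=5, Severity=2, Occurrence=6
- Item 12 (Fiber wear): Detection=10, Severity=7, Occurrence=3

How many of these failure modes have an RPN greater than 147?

4

RPN = Severity × Occurrence × Detection:
  Item 4: 8 × 3 × 7 = 168
  Item 5: 9 × 7 × 2 = 126
  Item 6: 9 × 3 × 2 = 54
  Item 7: 6 × 9 × 2 = 108
  Item 8: 10 × 10 × 2 = 200
  Item 9: 9 × 8 × 2 = 144
  Item 10: 5 × 5 × 7 = 175
  Item 11: 2 × 6 × 5 = 60
  Item 12: 7 × 3 × 10 = 210
Modes with RPN > 147: Item 4 (168), Item 8 (200), Item 10 (175), Item 12 (210) → 4.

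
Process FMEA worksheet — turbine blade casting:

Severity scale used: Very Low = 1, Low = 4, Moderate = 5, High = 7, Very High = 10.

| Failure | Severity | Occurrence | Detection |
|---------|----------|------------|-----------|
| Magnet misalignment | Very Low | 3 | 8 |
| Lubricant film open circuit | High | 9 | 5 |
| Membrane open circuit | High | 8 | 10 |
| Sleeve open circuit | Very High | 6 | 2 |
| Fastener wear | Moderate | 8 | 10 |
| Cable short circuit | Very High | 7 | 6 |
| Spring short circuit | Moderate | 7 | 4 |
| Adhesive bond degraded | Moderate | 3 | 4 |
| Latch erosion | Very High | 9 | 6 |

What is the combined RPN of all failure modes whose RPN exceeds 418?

RPN = Severity × Occurrence × Detection:
  Magnet misalignment: 1 × 3 × 8 = 24
  Lubricant film open circuit: 7 × 9 × 5 = 315
  Membrane open circuit: 7 × 8 × 10 = 560
  Sleeve open circuit: 10 × 6 × 2 = 120
  Fastener wear: 5 × 8 × 10 = 400
  Cable short circuit: 10 × 7 × 6 = 420
  Spring short circuit: 5 × 7 × 4 = 140
  Adhesive bond degraded: 5 × 3 × 4 = 60
  Latch erosion: 10 × 9 × 6 = 540
RPN > 418: Membrane open circuit (560), Cable short circuit (420), Latch erosion (540).
Sum: 560 + 420 + 540 = 1520.

1520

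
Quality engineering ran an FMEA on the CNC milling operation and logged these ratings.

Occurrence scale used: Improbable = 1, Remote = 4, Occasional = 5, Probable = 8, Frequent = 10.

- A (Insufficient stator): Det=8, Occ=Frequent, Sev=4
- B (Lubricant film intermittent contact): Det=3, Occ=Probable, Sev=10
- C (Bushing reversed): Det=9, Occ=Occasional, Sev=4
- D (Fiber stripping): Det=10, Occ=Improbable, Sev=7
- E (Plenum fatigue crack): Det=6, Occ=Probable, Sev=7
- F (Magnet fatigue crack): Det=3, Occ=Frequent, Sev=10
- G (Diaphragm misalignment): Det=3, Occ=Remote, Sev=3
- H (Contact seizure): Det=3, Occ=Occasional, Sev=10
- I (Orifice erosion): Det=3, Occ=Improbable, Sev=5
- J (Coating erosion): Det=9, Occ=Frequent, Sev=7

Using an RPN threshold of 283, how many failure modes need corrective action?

RPN = Severity × Occurrence × Detection:
  A: 4 × 10 × 8 = 320
  B: 10 × 8 × 3 = 240
  C: 4 × 5 × 9 = 180
  D: 7 × 1 × 10 = 70
  E: 7 × 8 × 6 = 336
  F: 10 × 10 × 3 = 300
  G: 3 × 4 × 3 = 36
  H: 10 × 5 × 3 = 150
  I: 5 × 1 × 3 = 15
  J: 7 × 10 × 9 = 630
Modes with RPN ≥ 283: A (320), E (336), F (300), J (630) → 4.

4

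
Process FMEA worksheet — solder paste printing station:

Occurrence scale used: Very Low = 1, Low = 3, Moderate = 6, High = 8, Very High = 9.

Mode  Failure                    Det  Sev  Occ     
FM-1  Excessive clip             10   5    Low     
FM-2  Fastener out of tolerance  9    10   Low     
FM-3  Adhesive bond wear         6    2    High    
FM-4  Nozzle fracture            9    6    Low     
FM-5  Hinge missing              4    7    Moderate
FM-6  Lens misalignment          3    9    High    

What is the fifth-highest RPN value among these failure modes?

RPN = Severity × Occurrence × Detection:
  FM-1: 5 × 3 × 10 = 150
  FM-2: 10 × 3 × 9 = 270
  FM-3: 2 × 8 × 6 = 96
  FM-4: 6 × 3 × 9 = 162
  FM-5: 7 × 6 × 4 = 168
  FM-6: 9 × 8 × 3 = 216
Sorted descending: 270, 216, 168, 162, 150, 96.
The fifth-highest RPN is 150 (FM-1).

150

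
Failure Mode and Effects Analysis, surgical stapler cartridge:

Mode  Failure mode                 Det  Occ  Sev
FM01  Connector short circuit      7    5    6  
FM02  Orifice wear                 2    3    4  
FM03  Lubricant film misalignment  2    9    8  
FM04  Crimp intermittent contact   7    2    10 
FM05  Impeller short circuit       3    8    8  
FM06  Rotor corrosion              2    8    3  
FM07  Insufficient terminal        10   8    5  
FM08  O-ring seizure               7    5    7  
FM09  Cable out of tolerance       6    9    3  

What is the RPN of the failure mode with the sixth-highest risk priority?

144

RPN = Severity × Occurrence × Detection:
  FM01: 6 × 5 × 7 = 210
  FM02: 4 × 3 × 2 = 24
  FM03: 8 × 9 × 2 = 144
  FM04: 10 × 2 × 7 = 140
  FM05: 8 × 8 × 3 = 192
  FM06: 3 × 8 × 2 = 48
  FM07: 5 × 8 × 10 = 400
  FM08: 7 × 5 × 7 = 245
  FM09: 3 × 9 × 6 = 162
Sorted descending: 400, 245, 210, 192, 162, 144, 140, 48, 24.
The sixth-highest RPN is 144 (FM03).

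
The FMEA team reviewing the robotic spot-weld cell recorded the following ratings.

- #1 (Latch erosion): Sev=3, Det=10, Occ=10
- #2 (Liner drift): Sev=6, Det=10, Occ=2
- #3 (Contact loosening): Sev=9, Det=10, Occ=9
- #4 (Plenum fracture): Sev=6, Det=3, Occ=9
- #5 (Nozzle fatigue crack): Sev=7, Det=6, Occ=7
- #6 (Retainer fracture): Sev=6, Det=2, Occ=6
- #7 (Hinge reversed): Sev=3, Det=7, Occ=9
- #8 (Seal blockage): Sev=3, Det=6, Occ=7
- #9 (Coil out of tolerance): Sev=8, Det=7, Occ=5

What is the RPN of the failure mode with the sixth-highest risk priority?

162

RPN = Severity × Occurrence × Detection:
  #1: 3 × 10 × 10 = 300
  #2: 6 × 2 × 10 = 120
  #3: 9 × 9 × 10 = 810
  #4: 6 × 9 × 3 = 162
  #5: 7 × 7 × 6 = 294
  #6: 6 × 6 × 2 = 72
  #7: 3 × 9 × 7 = 189
  #8: 3 × 7 × 6 = 126
  #9: 8 × 5 × 7 = 280
Sorted descending: 810, 300, 294, 280, 189, 162, 126, 120, 72.
The sixth-highest RPN is 162 (#4).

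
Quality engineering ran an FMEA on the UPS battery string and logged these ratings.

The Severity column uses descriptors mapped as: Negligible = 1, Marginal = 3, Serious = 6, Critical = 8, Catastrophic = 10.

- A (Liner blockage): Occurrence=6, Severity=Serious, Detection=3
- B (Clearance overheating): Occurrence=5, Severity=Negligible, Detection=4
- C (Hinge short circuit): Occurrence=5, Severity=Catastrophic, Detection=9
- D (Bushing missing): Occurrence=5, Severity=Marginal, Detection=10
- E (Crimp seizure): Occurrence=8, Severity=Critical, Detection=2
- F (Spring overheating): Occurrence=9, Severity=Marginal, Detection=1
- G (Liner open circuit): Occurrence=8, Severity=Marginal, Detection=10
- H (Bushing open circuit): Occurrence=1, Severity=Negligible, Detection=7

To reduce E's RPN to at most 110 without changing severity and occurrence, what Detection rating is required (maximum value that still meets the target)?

1

E: S=8, O=8, D=2 → current RPN = 128.
Fixed product = 64. Need 64 × D ≤ 110, so D ≤ 110/64 = 1.72.
Maximum integer Detection rating = 1 (gives RPN 64; D=2 would give 128 > 110).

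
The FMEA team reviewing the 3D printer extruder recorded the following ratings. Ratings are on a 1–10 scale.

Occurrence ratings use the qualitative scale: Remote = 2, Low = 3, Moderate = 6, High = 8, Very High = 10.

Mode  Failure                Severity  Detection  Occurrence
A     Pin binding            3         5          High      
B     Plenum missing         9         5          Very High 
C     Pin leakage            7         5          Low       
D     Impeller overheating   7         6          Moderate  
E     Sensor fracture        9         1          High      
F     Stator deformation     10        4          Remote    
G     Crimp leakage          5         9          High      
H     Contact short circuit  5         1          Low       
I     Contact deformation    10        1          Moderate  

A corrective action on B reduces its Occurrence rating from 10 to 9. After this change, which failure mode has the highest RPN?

B

RPN = Severity × Occurrence × Detection:
  A: 3 × 8 × 5 = 120
  B: 9 × 10 × 5 = 450
  C: 7 × 3 × 5 = 105
  D: 7 × 6 × 6 = 252
  E: 9 × 8 × 1 = 72
  F: 10 × 2 × 4 = 80
  G: 5 × 8 × 9 = 360
  H: 5 × 3 × 1 = 15
  I: 10 × 6 × 1 = 60
After action: B → 9 × 9 × 5 = 405.
Revised RPNs: B=405, G=360, D=252, A=120, C=105, F=80, E=72, I=60, H=15.
Highest is now B (405).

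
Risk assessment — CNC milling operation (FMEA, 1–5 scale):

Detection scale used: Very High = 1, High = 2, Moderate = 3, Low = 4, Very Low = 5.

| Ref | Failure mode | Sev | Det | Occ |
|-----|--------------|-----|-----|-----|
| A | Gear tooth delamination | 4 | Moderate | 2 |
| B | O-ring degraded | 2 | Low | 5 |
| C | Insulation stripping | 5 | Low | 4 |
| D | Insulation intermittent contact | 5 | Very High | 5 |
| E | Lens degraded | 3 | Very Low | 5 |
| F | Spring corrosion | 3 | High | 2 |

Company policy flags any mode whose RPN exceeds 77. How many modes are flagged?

RPN = Severity × Occurrence × Detection:
  A: 4 × 2 × 3 = 24
  B: 2 × 5 × 4 = 40
  C: 5 × 4 × 4 = 80
  D: 5 × 5 × 1 = 25
  E: 3 × 5 × 5 = 75
  F: 3 × 2 × 2 = 12
Modes with RPN > 77: C (80) → 1.

1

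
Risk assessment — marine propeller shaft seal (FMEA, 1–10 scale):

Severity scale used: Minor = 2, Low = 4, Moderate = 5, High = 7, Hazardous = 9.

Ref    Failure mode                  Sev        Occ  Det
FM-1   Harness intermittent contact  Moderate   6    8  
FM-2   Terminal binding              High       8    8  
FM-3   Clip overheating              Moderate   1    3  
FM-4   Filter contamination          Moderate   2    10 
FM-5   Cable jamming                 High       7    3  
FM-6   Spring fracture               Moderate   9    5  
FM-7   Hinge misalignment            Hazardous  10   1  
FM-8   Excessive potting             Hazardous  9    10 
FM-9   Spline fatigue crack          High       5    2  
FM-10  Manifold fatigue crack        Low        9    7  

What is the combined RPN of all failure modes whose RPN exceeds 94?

RPN = Severity × Occurrence × Detection:
  FM-1: 5 × 6 × 8 = 240
  FM-2: 7 × 8 × 8 = 448
  FM-3: 5 × 1 × 3 = 15
  FM-4: 5 × 2 × 10 = 100
  FM-5: 7 × 7 × 3 = 147
  FM-6: 5 × 9 × 5 = 225
  FM-7: 9 × 10 × 1 = 90
  FM-8: 9 × 9 × 10 = 810
  FM-9: 7 × 5 × 2 = 70
  FM-10: 4 × 9 × 7 = 252
RPN > 94: FM-1 (240), FM-2 (448), FM-4 (100), FM-5 (147), FM-6 (225), FM-8 (810), FM-10 (252).
Sum: 240 + 448 + 100 + 147 + 225 + 810 + 252 = 2222.

2222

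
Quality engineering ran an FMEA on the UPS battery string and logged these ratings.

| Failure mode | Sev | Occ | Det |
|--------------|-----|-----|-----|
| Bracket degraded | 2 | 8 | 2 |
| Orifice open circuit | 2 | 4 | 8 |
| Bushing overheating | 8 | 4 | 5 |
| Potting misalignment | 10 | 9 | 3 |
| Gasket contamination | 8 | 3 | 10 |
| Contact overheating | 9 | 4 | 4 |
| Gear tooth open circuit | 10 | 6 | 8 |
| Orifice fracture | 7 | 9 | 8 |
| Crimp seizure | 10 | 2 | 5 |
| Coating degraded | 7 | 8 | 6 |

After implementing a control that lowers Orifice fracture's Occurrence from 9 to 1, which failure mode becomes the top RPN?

RPN = Severity × Occurrence × Detection:
  Bracket degraded: 2 × 8 × 2 = 32
  Orifice open circuit: 2 × 4 × 8 = 64
  Bushing overheating: 8 × 4 × 5 = 160
  Potting misalignment: 10 × 9 × 3 = 270
  Gasket contamination: 8 × 3 × 10 = 240
  Contact overheating: 9 × 4 × 4 = 144
  Gear tooth open circuit: 10 × 6 × 8 = 480
  Orifice fracture: 7 × 9 × 8 = 504
  Crimp seizure: 10 × 2 × 5 = 100
  Coating degraded: 7 × 8 × 6 = 336
After action: Orifice fracture → 7 × 1 × 8 = 56.
Revised RPNs: Gear tooth open circuit=480, Coating degraded=336, Potting misalignment=270, Gasket contamination=240, Bushing overheating=160, Contact overheating=144, Crimp seizure=100, Orifice open circuit=64, Orifice fracture=56, Bracket degraded=32.
Highest is now Gear tooth open circuit (480).

Gear tooth open circuit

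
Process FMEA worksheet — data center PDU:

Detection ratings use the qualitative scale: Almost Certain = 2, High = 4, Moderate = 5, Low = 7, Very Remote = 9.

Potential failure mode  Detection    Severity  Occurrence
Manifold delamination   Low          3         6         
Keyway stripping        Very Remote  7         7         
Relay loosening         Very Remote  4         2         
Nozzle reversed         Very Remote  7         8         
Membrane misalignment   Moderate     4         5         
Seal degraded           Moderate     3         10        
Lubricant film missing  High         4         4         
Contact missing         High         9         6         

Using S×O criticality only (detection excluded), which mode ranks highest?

Nozzle reversed

Criticality = Severity × Occurrence:
  Manifold delamination: 3 × 6 = 18
  Keyway stripping: 7 × 7 = 49
  Relay loosening: 4 × 2 = 8
  Nozzle reversed: 7 × 8 = 56
  Membrane misalignment: 4 × 5 = 20
  Seal degraded: 3 × 10 = 30
  Lubricant film missing: 4 × 4 = 16
  Contact missing: 9 × 6 = 54
Highest criticality is 56 → Nozzle reversed.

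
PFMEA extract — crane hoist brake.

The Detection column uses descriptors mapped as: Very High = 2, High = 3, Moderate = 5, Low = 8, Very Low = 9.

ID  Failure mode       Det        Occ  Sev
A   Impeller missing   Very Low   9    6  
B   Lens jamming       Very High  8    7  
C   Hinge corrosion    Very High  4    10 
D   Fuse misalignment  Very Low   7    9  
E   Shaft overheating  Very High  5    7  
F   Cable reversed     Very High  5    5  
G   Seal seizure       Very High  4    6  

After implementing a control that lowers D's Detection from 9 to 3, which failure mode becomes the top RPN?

RPN = Severity × Occurrence × Detection:
  A: 6 × 9 × 9 = 486
  B: 7 × 8 × 2 = 112
  C: 10 × 4 × 2 = 80
  D: 9 × 7 × 9 = 567
  E: 7 × 5 × 2 = 70
  F: 5 × 5 × 2 = 50
  G: 6 × 4 × 2 = 48
After action: D → 9 × 7 × 3 = 189.
Revised RPNs: A=486, D=189, B=112, C=80, E=70, F=50, G=48.
Highest is now A (486).

A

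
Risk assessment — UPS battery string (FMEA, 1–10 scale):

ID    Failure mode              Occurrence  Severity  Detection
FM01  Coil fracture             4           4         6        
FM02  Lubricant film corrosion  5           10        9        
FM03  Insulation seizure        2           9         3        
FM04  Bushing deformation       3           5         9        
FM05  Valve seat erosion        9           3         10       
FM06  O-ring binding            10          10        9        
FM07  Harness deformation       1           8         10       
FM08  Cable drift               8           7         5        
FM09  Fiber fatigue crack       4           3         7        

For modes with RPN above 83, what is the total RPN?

2215

RPN = Severity × Occurrence × Detection:
  FM01: 4 × 4 × 6 = 96
  FM02: 10 × 5 × 9 = 450
  FM03: 9 × 2 × 3 = 54
  FM04: 5 × 3 × 9 = 135
  FM05: 3 × 9 × 10 = 270
  FM06: 10 × 10 × 9 = 900
  FM07: 8 × 1 × 10 = 80
  FM08: 7 × 8 × 5 = 280
  FM09: 3 × 4 × 7 = 84
RPN > 83: FM01 (96), FM02 (450), FM04 (135), FM05 (270), FM06 (900), FM08 (280), FM09 (84).
Sum: 96 + 450 + 135 + 270 + 900 + 280 + 84 = 2215.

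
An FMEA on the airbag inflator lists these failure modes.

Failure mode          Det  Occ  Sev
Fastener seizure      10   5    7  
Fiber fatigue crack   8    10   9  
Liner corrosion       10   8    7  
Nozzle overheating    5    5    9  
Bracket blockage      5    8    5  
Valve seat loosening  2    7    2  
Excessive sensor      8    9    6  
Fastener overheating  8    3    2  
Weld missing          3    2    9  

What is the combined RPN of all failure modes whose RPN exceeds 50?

RPN = Severity × Occurrence × Detection:
  Fastener seizure: 7 × 5 × 10 = 350
  Fiber fatigue crack: 9 × 10 × 8 = 720
  Liner corrosion: 7 × 8 × 10 = 560
  Nozzle overheating: 9 × 5 × 5 = 225
  Bracket blockage: 5 × 8 × 5 = 200
  Valve seat loosening: 2 × 7 × 2 = 28
  Excessive sensor: 6 × 9 × 8 = 432
  Fastener overheating: 2 × 3 × 8 = 48
  Weld missing: 9 × 2 × 3 = 54
RPN > 50: Fastener seizure (350), Fiber fatigue crack (720), Liner corrosion (560), Nozzle overheating (225), Bracket blockage (200), Excessive sensor (432), Weld missing (54).
Sum: 350 + 720 + 560 + 225 + 200 + 432 + 54 = 2541.

2541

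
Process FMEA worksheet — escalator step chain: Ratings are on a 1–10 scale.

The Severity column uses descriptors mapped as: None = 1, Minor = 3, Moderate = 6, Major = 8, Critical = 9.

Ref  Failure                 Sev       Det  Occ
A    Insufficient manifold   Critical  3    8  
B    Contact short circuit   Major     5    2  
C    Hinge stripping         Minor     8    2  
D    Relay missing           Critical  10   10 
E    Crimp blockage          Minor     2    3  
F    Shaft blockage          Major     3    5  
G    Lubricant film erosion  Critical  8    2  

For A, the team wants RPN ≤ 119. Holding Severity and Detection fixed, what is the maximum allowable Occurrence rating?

4

A: S=9, O=8, D=3 → current RPN = 216.
Fixed product = 27. Need 27 × O ≤ 119, so O ≤ 119/27 = 4.41.
Maximum integer Occurrence rating = 4 (gives RPN 108; O=5 would give 135 > 119).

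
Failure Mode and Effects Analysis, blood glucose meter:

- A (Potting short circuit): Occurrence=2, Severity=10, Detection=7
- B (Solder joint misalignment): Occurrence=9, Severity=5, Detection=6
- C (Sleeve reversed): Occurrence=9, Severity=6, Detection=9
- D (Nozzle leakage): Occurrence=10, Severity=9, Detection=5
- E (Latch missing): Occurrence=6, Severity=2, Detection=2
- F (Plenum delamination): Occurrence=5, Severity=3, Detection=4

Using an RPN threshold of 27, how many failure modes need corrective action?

5

RPN = Severity × Occurrence × Detection:
  A: 10 × 2 × 7 = 140
  B: 5 × 9 × 6 = 270
  C: 6 × 9 × 9 = 486
  D: 9 × 10 × 5 = 450
  E: 2 × 6 × 2 = 24
  F: 3 × 5 × 4 = 60
Modes with RPN ≥ 27: A (140), B (270), C (486), D (450), F (60) → 5.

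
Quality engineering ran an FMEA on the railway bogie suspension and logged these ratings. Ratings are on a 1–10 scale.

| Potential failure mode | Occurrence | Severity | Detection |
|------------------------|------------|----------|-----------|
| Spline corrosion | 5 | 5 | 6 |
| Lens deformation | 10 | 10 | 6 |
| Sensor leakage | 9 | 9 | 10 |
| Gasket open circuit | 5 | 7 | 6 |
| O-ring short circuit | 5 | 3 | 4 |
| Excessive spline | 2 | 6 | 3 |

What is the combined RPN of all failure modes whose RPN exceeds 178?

1620

RPN = Severity × Occurrence × Detection:
  Spline corrosion: 5 × 5 × 6 = 150
  Lens deformation: 10 × 10 × 6 = 600
  Sensor leakage: 9 × 9 × 10 = 810
  Gasket open circuit: 7 × 5 × 6 = 210
  O-ring short circuit: 3 × 5 × 4 = 60
  Excessive spline: 6 × 2 × 3 = 36
RPN > 178: Lens deformation (600), Sensor leakage (810), Gasket open circuit (210).
Sum: 600 + 810 + 210 = 1620.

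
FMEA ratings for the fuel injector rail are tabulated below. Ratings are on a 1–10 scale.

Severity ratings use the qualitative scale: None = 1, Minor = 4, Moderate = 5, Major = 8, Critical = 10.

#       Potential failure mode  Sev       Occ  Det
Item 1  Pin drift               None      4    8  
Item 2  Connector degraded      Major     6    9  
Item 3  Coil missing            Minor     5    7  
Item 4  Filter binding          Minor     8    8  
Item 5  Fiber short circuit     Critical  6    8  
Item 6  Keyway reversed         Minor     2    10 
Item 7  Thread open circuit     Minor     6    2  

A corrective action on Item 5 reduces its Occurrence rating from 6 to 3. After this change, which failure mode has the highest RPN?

RPN = Severity × Occurrence × Detection:
  Item 1: 1 × 4 × 8 = 32
  Item 2: 8 × 6 × 9 = 432
  Item 3: 4 × 5 × 7 = 140
  Item 4: 4 × 8 × 8 = 256
  Item 5: 10 × 6 × 8 = 480
  Item 6: 4 × 2 × 10 = 80
  Item 7: 4 × 6 × 2 = 48
After action: Item 5 → 10 × 3 × 8 = 240.
Revised RPNs: Item 2=432, Item 4=256, Item 5=240, Item 3=140, Item 6=80, Item 7=48, Item 1=32.
Highest is now Item 2 (432).

Item 2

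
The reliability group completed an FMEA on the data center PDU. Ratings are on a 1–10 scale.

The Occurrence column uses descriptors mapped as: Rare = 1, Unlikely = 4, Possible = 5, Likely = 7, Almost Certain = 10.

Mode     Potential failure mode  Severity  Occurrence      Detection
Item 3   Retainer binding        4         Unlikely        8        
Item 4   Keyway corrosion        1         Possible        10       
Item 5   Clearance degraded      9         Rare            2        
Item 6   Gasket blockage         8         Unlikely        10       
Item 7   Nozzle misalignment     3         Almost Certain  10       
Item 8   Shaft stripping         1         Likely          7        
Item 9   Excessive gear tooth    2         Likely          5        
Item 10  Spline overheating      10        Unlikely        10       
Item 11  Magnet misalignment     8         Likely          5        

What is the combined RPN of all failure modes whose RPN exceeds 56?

1498

RPN = Severity × Occurrence × Detection:
  Item 3: 4 × 4 × 8 = 128
  Item 4: 1 × 5 × 10 = 50
  Item 5: 9 × 1 × 2 = 18
  Item 6: 8 × 4 × 10 = 320
  Item 7: 3 × 10 × 10 = 300
  Item 8: 1 × 7 × 7 = 49
  Item 9: 2 × 7 × 5 = 70
  Item 10: 10 × 4 × 10 = 400
  Item 11: 8 × 7 × 5 = 280
RPN > 56: Item 3 (128), Item 6 (320), Item 7 (300), Item 9 (70), Item 10 (400), Item 11 (280).
Sum: 128 + 320 + 300 + 70 + 400 + 280 = 1498.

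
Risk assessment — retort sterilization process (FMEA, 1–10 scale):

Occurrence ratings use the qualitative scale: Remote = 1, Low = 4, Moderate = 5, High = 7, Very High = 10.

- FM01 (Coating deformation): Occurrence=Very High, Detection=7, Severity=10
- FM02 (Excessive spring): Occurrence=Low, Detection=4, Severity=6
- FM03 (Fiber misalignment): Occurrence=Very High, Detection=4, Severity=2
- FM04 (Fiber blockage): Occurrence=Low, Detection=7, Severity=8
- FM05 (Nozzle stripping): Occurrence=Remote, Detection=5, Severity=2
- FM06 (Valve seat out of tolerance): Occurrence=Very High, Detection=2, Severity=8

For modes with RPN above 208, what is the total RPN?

924

RPN = Severity × Occurrence × Detection:
  FM01: 10 × 10 × 7 = 700
  FM02: 6 × 4 × 4 = 96
  FM03: 2 × 10 × 4 = 80
  FM04: 8 × 4 × 7 = 224
  FM05: 2 × 1 × 5 = 10
  FM06: 8 × 10 × 2 = 160
RPN > 208: FM01 (700), FM04 (224).
Sum: 700 + 224 = 924.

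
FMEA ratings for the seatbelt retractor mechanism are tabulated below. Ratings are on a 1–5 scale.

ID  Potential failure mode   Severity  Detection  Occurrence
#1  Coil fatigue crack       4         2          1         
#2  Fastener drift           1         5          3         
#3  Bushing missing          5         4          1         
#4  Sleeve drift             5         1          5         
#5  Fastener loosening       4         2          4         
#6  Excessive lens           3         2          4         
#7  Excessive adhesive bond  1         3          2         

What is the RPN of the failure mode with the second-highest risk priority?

RPN = Severity × Occurrence × Detection:
  #1: 4 × 1 × 2 = 8
  #2: 1 × 3 × 5 = 15
  #3: 5 × 1 × 4 = 20
  #4: 5 × 5 × 1 = 25
  #5: 4 × 4 × 2 = 32
  #6: 3 × 4 × 2 = 24
  #7: 1 × 2 × 3 = 6
Sorted descending: 32, 25, 24, 20, 15, 8, 6.
The second-highest RPN is 25 (#4).

25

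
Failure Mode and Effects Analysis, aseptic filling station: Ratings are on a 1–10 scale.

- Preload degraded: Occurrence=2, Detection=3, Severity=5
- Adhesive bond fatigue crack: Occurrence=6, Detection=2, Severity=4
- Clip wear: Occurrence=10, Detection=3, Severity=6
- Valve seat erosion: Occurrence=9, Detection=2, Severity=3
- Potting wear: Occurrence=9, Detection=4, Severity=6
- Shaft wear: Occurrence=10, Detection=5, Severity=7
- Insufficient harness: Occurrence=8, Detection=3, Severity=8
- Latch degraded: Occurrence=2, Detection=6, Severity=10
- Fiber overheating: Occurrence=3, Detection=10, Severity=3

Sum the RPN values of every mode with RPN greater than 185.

RPN = Severity × Occurrence × Detection:
  Preload degraded: 5 × 2 × 3 = 30
  Adhesive bond fatigue crack: 4 × 6 × 2 = 48
  Clip wear: 6 × 10 × 3 = 180
  Valve seat erosion: 3 × 9 × 2 = 54
  Potting wear: 6 × 9 × 4 = 216
  Shaft wear: 7 × 10 × 5 = 350
  Insufficient harness: 8 × 8 × 3 = 192
  Latch degraded: 10 × 2 × 6 = 120
  Fiber overheating: 3 × 3 × 10 = 90
RPN > 185: Potting wear (216), Shaft wear (350), Insufficient harness (192).
Sum: 216 + 350 + 192 = 758.

758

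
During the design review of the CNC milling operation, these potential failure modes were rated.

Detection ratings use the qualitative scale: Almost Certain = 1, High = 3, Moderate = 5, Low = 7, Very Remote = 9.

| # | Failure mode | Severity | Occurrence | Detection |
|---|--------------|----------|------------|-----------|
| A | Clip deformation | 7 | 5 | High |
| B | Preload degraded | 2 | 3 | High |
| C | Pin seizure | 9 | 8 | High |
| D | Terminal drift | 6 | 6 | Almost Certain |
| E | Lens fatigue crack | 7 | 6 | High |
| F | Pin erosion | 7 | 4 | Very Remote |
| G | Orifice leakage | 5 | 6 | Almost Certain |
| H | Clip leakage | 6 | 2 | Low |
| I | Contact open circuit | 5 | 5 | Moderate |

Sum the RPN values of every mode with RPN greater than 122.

RPN = Severity × Occurrence × Detection:
  A: 7 × 5 × 3 = 105
  B: 2 × 3 × 3 = 18
  C: 9 × 8 × 3 = 216
  D: 6 × 6 × 1 = 36
  E: 7 × 6 × 3 = 126
  F: 7 × 4 × 9 = 252
  G: 5 × 6 × 1 = 30
  H: 6 × 2 × 7 = 84
  I: 5 × 5 × 5 = 125
RPN > 122: C (216), E (126), F (252), I (125).
Sum: 216 + 126 + 252 + 125 = 719.

719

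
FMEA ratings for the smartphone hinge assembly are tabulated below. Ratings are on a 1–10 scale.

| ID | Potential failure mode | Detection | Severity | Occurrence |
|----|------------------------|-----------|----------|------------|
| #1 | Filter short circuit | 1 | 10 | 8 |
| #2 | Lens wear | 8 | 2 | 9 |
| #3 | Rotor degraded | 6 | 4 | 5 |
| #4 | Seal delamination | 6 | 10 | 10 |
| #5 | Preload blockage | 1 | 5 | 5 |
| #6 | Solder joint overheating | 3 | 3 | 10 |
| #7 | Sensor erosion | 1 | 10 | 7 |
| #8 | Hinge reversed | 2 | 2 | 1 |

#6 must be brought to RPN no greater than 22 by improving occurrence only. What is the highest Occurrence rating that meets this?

#6: S=3, O=10, D=3 → current RPN = 90.
Fixed product = 9. Need 9 × O ≤ 22, so O ≤ 22/9 = 2.44.
Maximum integer Occurrence rating = 2 (gives RPN 18; O=3 would give 27 > 22).

2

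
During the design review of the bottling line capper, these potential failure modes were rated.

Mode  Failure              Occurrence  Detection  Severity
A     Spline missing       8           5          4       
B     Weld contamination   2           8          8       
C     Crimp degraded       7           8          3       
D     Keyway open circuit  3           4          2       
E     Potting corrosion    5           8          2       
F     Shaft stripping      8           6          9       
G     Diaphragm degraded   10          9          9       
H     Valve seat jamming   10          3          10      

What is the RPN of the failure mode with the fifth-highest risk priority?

160

RPN = Severity × Occurrence × Detection:
  A: 4 × 8 × 5 = 160
  B: 8 × 2 × 8 = 128
  C: 3 × 7 × 8 = 168
  D: 2 × 3 × 4 = 24
  E: 2 × 5 × 8 = 80
  F: 9 × 8 × 6 = 432
  G: 9 × 10 × 9 = 810
  H: 10 × 10 × 3 = 300
Sorted descending: 810, 432, 300, 168, 160, 128, 80, 24.
The fifth-highest RPN is 160 (A).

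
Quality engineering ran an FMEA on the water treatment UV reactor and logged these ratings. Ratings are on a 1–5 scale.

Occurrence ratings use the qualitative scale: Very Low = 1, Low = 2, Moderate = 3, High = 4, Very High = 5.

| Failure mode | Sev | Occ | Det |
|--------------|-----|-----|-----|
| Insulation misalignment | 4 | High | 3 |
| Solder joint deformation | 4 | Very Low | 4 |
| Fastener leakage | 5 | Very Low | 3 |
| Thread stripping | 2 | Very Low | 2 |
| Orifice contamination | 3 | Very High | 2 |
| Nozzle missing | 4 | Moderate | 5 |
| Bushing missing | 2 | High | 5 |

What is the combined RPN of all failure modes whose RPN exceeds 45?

108

RPN = Severity × Occurrence × Detection:
  Insulation misalignment: 4 × 4 × 3 = 48
  Solder joint deformation: 4 × 1 × 4 = 16
  Fastener leakage: 5 × 1 × 3 = 15
  Thread stripping: 2 × 1 × 2 = 4
  Orifice contamination: 3 × 5 × 2 = 30
  Nozzle missing: 4 × 3 × 5 = 60
  Bushing missing: 2 × 4 × 5 = 40
RPN > 45: Insulation misalignment (48), Nozzle missing (60).
Sum: 48 + 60 = 108.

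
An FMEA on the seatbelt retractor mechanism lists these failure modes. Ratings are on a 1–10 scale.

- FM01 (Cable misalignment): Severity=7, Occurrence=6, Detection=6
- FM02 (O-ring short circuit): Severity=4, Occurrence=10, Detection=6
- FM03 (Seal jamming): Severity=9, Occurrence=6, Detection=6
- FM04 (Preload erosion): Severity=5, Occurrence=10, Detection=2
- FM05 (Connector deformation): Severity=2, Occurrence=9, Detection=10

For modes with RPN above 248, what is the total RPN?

576

RPN = Severity × Occurrence × Detection:
  FM01: 7 × 6 × 6 = 252
  FM02: 4 × 10 × 6 = 240
  FM03: 9 × 6 × 6 = 324
  FM04: 5 × 10 × 2 = 100
  FM05: 2 × 9 × 10 = 180
RPN > 248: FM01 (252), FM03 (324).
Sum: 252 + 324 = 576.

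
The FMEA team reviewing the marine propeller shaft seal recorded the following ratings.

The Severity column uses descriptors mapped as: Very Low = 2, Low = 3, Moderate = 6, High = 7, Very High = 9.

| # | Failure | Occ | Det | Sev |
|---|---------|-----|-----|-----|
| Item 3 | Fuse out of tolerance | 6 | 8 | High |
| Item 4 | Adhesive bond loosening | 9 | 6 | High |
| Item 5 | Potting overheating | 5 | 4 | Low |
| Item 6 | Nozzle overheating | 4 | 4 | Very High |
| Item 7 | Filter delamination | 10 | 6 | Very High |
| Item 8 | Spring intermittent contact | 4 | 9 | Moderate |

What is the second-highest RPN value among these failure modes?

378

RPN = Severity × Occurrence × Detection:
  Item 3: 7 × 6 × 8 = 336
  Item 4: 7 × 9 × 6 = 378
  Item 5: 3 × 5 × 4 = 60
  Item 6: 9 × 4 × 4 = 144
  Item 7: 9 × 10 × 6 = 540
  Item 8: 6 × 4 × 9 = 216
Sorted descending: 540, 378, 336, 216, 144, 60.
The second-highest RPN is 378 (Item 4).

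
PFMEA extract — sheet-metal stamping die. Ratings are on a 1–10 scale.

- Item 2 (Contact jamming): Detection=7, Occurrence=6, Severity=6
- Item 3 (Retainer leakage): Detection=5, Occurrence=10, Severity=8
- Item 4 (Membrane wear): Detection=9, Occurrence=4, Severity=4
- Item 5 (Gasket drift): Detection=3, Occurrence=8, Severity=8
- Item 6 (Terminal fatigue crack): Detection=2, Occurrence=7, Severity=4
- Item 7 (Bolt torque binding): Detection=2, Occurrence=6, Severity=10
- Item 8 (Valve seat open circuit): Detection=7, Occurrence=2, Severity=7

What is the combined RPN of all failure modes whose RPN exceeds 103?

RPN = Severity × Occurrence × Detection:
  Item 2: 6 × 6 × 7 = 252
  Item 3: 8 × 10 × 5 = 400
  Item 4: 4 × 4 × 9 = 144
  Item 5: 8 × 8 × 3 = 192
  Item 6: 4 × 7 × 2 = 56
  Item 7: 10 × 6 × 2 = 120
  Item 8: 7 × 2 × 7 = 98
RPN > 103: Item 2 (252), Item 3 (400), Item 4 (144), Item 5 (192), Item 7 (120).
Sum: 252 + 400 + 144 + 192 + 120 = 1108.

1108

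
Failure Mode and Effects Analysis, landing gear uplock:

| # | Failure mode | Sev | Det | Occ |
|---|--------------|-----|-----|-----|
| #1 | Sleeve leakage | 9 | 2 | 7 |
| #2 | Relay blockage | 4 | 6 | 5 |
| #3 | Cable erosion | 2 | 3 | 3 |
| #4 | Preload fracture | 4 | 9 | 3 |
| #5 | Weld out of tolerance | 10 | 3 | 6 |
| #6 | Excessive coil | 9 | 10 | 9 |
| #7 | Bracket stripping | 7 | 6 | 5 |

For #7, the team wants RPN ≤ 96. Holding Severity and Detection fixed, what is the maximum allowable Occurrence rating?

2

#7: S=7, O=5, D=6 → current RPN = 210.
Fixed product = 42. Need 42 × O ≤ 96, so O ≤ 96/42 = 2.29.
Maximum integer Occurrence rating = 2 (gives RPN 84; O=3 would give 126 > 96).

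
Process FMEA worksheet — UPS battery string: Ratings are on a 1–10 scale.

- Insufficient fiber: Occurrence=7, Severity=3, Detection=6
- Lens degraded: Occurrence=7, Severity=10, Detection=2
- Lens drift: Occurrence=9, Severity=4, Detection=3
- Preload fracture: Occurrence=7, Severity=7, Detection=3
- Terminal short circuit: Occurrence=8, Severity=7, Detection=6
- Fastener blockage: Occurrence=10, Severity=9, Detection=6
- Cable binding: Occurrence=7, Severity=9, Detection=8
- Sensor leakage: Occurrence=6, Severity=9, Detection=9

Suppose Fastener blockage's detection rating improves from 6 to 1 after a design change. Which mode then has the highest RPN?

RPN = Severity × Occurrence × Detection:
  Insufficient fiber: 3 × 7 × 6 = 126
  Lens degraded: 10 × 7 × 2 = 140
  Lens drift: 4 × 9 × 3 = 108
  Preload fracture: 7 × 7 × 3 = 147
  Terminal short circuit: 7 × 8 × 6 = 336
  Fastener blockage: 9 × 10 × 6 = 540
  Cable binding: 9 × 7 × 8 = 504
  Sensor leakage: 9 × 6 × 9 = 486
After action: Fastener blockage → 9 × 10 × 1 = 90.
Revised RPNs: Cable binding=504, Sensor leakage=486, Terminal short circuit=336, Preload fracture=147, Lens degraded=140, Insufficient fiber=126, Lens drift=108, Fastener blockage=90.
Highest is now Cable binding (504).

Cable binding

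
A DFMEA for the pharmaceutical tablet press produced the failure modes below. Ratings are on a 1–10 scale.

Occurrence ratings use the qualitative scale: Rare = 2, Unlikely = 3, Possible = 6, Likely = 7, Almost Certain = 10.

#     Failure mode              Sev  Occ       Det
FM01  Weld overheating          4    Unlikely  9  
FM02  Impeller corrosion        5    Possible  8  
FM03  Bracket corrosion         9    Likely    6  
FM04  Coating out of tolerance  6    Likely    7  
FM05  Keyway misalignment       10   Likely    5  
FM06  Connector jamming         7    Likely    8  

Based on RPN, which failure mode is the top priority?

RPN = Severity × Occurrence × Detection:
  FM01: 4 × 3 × 9 = 108
  FM02: 5 × 6 × 8 = 240
  FM03: 9 × 7 × 6 = 378
  FM04: 6 × 7 × 7 = 294
  FM05: 10 × 7 × 5 = 350
  FM06: 7 × 7 × 8 = 392
Highest RPN is 392 → FM06.

FM06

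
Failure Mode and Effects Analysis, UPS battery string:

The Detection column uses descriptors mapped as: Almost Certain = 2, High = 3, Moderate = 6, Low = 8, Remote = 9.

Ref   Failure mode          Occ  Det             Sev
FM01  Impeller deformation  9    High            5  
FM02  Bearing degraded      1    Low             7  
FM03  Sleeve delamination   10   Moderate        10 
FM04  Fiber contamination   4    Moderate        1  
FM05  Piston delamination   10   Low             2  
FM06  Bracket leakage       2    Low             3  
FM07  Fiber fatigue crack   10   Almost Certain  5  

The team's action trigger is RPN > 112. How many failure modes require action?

RPN = Severity × Occurrence × Detection:
  FM01: 5 × 9 × 3 = 135
  FM02: 7 × 1 × 8 = 56
  FM03: 10 × 10 × 6 = 600
  FM04: 1 × 4 × 6 = 24
  FM05: 2 × 10 × 8 = 160
  FM06: 3 × 2 × 8 = 48
  FM07: 5 × 10 × 2 = 100
Modes with RPN > 112: FM01 (135), FM03 (600), FM05 (160) → 3.

3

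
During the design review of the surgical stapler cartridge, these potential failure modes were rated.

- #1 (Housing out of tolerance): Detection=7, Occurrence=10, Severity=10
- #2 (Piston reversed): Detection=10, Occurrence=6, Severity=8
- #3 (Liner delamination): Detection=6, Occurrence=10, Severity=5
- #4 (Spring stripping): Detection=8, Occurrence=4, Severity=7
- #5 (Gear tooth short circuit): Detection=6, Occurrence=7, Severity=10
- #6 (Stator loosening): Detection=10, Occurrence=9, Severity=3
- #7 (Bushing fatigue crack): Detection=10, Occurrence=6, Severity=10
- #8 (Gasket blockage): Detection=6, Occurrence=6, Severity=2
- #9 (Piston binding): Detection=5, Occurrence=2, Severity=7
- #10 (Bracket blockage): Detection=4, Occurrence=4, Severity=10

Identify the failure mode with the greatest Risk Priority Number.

#1

RPN = Severity × Occurrence × Detection:
  #1: 10 × 10 × 7 = 700
  #2: 8 × 6 × 10 = 480
  #3: 5 × 10 × 6 = 300
  #4: 7 × 4 × 8 = 224
  #5: 10 × 7 × 6 = 420
  #6: 3 × 9 × 10 = 270
  #7: 10 × 6 × 10 = 600
  #8: 2 × 6 × 6 = 72
  #9: 7 × 2 × 5 = 70
  #10: 10 × 4 × 4 = 160
Highest RPN is 700 → #1.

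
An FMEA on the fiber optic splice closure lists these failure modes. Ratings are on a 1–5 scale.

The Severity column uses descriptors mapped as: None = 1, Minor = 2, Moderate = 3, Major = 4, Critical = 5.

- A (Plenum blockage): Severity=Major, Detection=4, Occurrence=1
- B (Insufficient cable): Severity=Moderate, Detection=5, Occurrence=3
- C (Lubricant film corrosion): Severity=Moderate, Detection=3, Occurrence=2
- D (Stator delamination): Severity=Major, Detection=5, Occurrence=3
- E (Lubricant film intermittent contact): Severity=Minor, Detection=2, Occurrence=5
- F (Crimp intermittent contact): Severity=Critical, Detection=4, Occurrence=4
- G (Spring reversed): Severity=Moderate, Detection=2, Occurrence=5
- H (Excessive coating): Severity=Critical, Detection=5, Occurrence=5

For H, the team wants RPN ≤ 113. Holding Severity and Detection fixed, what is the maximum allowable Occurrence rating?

H: S=5, O=5, D=5 → current RPN = 125.
Fixed product = 25. Need 25 × O ≤ 113, so O ≤ 113/25 = 4.52.
Maximum integer Occurrence rating = 4 (gives RPN 100; O=5 would give 125 > 113).

4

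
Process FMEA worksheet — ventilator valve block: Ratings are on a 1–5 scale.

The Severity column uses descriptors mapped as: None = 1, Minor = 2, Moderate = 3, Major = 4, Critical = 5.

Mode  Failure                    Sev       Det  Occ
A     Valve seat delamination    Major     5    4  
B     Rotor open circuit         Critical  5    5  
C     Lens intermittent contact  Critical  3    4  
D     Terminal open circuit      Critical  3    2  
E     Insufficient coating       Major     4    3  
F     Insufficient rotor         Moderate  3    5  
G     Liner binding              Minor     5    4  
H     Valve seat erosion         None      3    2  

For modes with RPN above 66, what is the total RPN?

RPN = Severity × Occurrence × Detection:
  A: 4 × 4 × 5 = 80
  B: 5 × 5 × 5 = 125
  C: 5 × 4 × 3 = 60
  D: 5 × 2 × 3 = 30
  E: 4 × 3 × 4 = 48
  F: 3 × 5 × 3 = 45
  G: 2 × 4 × 5 = 40
  H: 1 × 2 × 3 = 6
RPN > 66: A (80), B (125).
Sum: 80 + 125 = 205.

205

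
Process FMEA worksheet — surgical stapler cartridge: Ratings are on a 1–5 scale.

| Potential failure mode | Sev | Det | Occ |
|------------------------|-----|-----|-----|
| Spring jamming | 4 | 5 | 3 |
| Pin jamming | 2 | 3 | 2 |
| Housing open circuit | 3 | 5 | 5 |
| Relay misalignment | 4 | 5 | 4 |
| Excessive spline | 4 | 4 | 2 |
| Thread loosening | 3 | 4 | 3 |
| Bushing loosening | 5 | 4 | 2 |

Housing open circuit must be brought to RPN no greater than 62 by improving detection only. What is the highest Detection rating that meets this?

Housing open circuit: S=3, O=5, D=5 → current RPN = 75.
Fixed product = 15. Need 15 × D ≤ 62, so D ≤ 62/15 = 4.13.
Maximum integer Detection rating = 4 (gives RPN 60; D=5 would give 75 > 62).

4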